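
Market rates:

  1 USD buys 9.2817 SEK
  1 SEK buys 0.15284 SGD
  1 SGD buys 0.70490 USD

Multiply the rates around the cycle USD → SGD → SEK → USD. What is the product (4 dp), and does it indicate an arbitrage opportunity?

1.0000 (no arbitrage)

Around USD → SGD → SEK → USD: 1 ÷ 0.70490 ÷ 0.15284 ÷ 9.2817 = 1.000018
Product ≈ 1 (deviation 0.002%, within rounding noise).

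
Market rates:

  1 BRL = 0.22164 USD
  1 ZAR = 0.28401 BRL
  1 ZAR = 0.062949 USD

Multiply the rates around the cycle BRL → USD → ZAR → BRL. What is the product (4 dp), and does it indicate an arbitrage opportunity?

1.0000 (no arbitrage)

Around BRL → USD → ZAR → BRL: 1 × 0.22164 ÷ 0.062949 × 0.28401 = 0.999984
Product ≈ 1 (deviation 0.002%, within rounding noise).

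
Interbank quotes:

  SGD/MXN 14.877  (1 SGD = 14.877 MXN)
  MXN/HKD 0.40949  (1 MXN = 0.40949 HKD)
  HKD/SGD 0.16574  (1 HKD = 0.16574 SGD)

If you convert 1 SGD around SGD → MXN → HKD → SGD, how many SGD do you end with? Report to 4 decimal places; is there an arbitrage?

1.0097 (arbitrage exists)

Around SGD → MXN → HKD → SGD: 1 × 14.877 × 0.40949 × 0.16574 = 1.009685
Product > 1; profitable direction is SGD → MXN → HKD → SGD.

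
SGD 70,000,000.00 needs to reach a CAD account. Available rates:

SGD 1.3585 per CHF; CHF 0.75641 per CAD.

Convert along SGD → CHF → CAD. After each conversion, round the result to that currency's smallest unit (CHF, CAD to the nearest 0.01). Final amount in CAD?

CAD 68,121,018.96

SGD 70,000,000.00 ÷ 1.3585 = CHF 51,527,419.95
CHF 51,527,419.95 ÷ 0.75641 = CAD 68,121,018.96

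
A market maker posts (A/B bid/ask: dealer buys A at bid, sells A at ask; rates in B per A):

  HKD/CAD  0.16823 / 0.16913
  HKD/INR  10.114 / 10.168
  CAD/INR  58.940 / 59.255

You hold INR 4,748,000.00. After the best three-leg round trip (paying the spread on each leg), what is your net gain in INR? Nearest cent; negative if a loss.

Net profit: INR 43,682.22

Best loop INR → CAD → HKD → INR:
INR 4,748,000.00 ÷ 59.255 (buy CAD at ask) = CAD 80,128.26
CAD 80,128.26 ÷ 0.16913 (buy HKD at ask) = HKD 473,767.27
HKD 473,767.27 × 10.114 (sell HKD at bid) = INR 4,791,682.22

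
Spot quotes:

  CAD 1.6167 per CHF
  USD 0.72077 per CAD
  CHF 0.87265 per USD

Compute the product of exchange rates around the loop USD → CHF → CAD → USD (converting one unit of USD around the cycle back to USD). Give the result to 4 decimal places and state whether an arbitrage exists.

1.0169 (arbitrage exists)

Around USD → CHF → CAD → USD: 1 × 0.87265 × 1.6167 × 0.72077 = 1.016872
Product > 1; profitable direction is USD → CHF → CAD → USD.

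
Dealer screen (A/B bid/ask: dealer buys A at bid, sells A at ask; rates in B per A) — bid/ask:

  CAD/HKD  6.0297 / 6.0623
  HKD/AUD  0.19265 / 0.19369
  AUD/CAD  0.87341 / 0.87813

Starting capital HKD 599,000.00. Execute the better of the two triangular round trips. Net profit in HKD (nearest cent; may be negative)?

Best loop HKD → AUD → CAD → HKD:
HKD 599,000.00 × 0.19265 (sell HKD at bid) = AUD 115,397.35
AUD 115,397.35 × 0.87341 (sell AUD at bid) = CAD 100,789.20
CAD 100,789.20 × 6.0297 (sell CAD at bid) = HKD 607,728.64

Net profit: HKD 8,728.64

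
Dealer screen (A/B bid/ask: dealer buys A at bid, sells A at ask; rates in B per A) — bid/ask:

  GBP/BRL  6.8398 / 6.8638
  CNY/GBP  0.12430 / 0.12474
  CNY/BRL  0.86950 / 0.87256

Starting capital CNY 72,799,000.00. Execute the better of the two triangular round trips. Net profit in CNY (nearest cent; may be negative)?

Best loop CNY → BRL → GBP → CNY:
CNY 72,799,000.00 × 0.86950 (sell CNY at bid) = BRL 63,298,730.50
BRL 63,298,730.50 ÷ 6.8638 (buy GBP at ask) = GBP 9,222,111.73
GBP 9,222,111.73 ÷ 0.12474 (buy CNY at ask) = CNY 73,930,669.64

Net profit: CNY 1,131,669.64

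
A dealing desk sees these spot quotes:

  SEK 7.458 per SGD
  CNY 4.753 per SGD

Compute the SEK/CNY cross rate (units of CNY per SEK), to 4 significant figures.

1 SEK ÷ 7.458 = 0.134084 SGD
0.134084 SGD × 4.753 = 0.637302 CNY

SEK/CNY = 0.6373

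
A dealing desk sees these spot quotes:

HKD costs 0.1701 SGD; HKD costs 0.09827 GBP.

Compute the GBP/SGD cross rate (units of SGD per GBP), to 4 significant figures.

1 GBP ÷ 0.09827 = 10.176 HKD
10.176 HKD × 0.1701 = 1.73095 SGD

GBP/SGD = 1.731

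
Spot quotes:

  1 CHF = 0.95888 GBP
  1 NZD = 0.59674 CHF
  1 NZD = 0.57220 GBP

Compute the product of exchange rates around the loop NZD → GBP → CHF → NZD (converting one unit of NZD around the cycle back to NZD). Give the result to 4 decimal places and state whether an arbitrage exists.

1.0000 (no arbitrage)

Around NZD → GBP → CHF → NZD: 1 × 0.57220 ÷ 0.95888 ÷ 0.59674 = 0.999996
Product ≈ 1 (deviation 0.000%, within rounding noise).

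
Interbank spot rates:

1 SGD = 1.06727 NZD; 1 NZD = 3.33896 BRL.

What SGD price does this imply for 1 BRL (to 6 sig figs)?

1 BRL ÷ 3.33896 = 0.299494 NZD
0.299494 NZD ÷ 1.06727 = 0.280617 SGD

BRL/SGD = 0.280617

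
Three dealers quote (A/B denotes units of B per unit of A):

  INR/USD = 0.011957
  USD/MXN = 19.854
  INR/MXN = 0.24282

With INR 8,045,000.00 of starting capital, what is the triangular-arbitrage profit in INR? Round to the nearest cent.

Profitable loop is INR → MXN → USD → INR:
INR 8,045,000.00 × 0.24282 = MXN 1,953,486.90
MXN 1,953,486.90 ÷ 19.854 = USD 98,392.61
USD 98,392.61 ÷ 0.011957 = INR 8,228,871.04
Profit = INR 8,228,871.04 − INR 8,045,000.00

Profit: INR 183,871.04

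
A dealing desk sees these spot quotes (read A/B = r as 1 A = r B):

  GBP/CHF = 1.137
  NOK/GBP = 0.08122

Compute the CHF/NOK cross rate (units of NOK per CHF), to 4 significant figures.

CHF/NOK = 10.83

1 CHF ÷ 1.137 = 0.879507 GBP
0.879507 GBP ÷ 0.08122 = 10.8287 NOK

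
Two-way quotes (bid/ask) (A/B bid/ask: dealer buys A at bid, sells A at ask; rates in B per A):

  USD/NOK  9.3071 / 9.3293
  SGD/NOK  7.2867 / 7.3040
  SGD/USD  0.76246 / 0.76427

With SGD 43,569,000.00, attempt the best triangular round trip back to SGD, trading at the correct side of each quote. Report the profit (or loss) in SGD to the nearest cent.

Best loop SGD → NOK → USD → SGD:
SGD 43,569,000.00 × 7.2867 (sell SGD at bid) = NOK 317,474,232.30
NOK 317,474,232.30 ÷ 9.3293 (buy USD at ask) = USD 34,029,802.05
USD 34,029,802.05 ÷ 0.76427 (buy SGD at ask) = SGD 44,525,890.14

Net profit: SGD 956,890.14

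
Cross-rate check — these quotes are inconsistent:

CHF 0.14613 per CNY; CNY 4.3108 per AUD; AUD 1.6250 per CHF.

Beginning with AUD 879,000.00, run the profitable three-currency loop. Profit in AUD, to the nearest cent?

Profit: AUD 20,786.55

Profitable loop is AUD → CNY → CHF → AUD:
AUD 879,000.00 × 4.3108 = CNY 3,789,193.20
CNY 3,789,193.20 × 0.14613 = CHF 553,714.80
CHF 553,714.80 × 1.6250 = AUD 899,786.55
Profit = AUD 899,786.55 − AUD 879,000.00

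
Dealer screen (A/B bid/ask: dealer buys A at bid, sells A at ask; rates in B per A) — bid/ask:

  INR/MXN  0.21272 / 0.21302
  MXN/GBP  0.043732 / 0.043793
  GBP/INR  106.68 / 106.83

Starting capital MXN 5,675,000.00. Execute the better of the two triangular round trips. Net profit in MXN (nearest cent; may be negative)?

Net profit: MXN 19,394.61

Best loop MXN → INR → GBP → MXN:
MXN 5,675,000.00 ÷ 0.21302 (buy INR at ask) = INR 26,640,691.01
INR 26,640,691.01 ÷ 106.83 (buy GBP at ask) = GBP 249,374.62
GBP 249,374.62 ÷ 0.043793 (buy MXN at ask) = MXN 5,694,394.61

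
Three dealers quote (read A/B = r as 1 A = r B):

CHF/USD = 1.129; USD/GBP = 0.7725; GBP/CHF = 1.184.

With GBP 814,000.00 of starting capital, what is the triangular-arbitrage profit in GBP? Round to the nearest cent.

Profit: GBP 26,559.65

Profitable loop is GBP → CHF → USD → GBP:
GBP 814,000.00 × 1.184 = CHF 963,776.00
CHF 963,776.00 × 1.129 = USD 1,088,103.10
USD 1,088,103.10 × 0.7725 = GBP 840,559.65
Profit = GBP 840,559.65 − GBP 814,000.00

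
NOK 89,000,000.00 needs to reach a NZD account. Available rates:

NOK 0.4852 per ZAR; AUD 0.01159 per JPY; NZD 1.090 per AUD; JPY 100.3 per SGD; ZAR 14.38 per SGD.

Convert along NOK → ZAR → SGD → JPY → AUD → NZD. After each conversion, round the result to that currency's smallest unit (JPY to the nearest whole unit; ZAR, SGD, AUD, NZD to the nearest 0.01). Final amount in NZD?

NZD 16,162,971.05

NOK 89,000,000.00 ÷ 0.4852 = ZAR 183,429,513.60
ZAR 183,429,513.60 ÷ 14.38 = SGD 12,755,877.16
SGD 12,755,877.16 × 100.3 = JPY 1,279,414,479
JPY 1,279,414,479 × 0.01159 = AUD 14,828,413.81
AUD 14,828,413.81 × 1.090 = NZD 16,162,971.05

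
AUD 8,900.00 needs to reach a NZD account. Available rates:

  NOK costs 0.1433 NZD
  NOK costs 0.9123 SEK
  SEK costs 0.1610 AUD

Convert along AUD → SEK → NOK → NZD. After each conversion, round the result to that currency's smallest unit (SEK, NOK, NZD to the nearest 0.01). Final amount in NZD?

NZD 8,683.06

AUD 8,900.00 ÷ 0.1610 = SEK 55,279.50
SEK 55,279.50 ÷ 0.9123 = NOK 60,593.55
NOK 60,593.55 × 0.1433 = NZD 8,683.06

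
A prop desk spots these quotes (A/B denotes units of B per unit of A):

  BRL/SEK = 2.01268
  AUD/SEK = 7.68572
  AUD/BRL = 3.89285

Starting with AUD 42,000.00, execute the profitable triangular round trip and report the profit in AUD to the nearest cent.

Profit: AUD 816.10

Profitable loop is AUD → BRL → SEK → AUD:
AUD 42,000.00 × 3.89285 = BRL 163,499.70
BRL 163,499.70 × 2.01268 = SEK 329,072.58
SEK 329,072.58 ÷ 7.68572 = AUD 42,816.10
Profit = AUD 42,816.10 − AUD 42,000.00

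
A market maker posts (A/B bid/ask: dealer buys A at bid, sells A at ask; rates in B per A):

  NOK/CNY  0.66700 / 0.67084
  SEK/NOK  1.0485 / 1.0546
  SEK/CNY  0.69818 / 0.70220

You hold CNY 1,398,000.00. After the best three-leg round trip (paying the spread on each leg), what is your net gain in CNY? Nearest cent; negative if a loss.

Net result: CNY -5,675.02 (no profitable arbitrage after spreads)

Best loop CNY → SEK → NOK → CNY:
CNY 1,398,000.00 ÷ 0.70220 (buy SEK at ask) = SEK 1,990,885.79
SEK 1,990,885.79 × 1.0485 (sell SEK at bid) = NOK 2,087,443.75
NOK 2,087,443.75 × 0.66700 (sell NOK at bid) = CNY 1,392,324.98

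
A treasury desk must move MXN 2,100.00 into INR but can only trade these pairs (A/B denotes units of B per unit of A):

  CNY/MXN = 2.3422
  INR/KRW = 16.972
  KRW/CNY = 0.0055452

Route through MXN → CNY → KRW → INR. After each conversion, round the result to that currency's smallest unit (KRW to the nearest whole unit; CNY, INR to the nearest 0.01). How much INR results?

INR 9,526.75

MXN 2,100.00 ÷ 2.3422 = CNY 896.59
CNY 896.59 ÷ 0.0055452 = KRW 161,688
KRW 161,688 ÷ 16.972 = INR 9,526.75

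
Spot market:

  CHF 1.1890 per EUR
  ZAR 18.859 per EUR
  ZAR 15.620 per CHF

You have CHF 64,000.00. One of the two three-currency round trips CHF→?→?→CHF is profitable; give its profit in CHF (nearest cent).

Profitable loop is CHF → EUR → ZAR → CHF:
CHF 64,000.00 ÷ 1.1890 = EUR 53,826.75
EUR 53,826.75 × 18.859 = ZAR 1,015,118.59
ZAR 1,015,118.59 ÷ 15.620 = CHF 64,988.39
Profit = CHF 64,988.39 − CHF 64,000.00

Profit: CHF 988.39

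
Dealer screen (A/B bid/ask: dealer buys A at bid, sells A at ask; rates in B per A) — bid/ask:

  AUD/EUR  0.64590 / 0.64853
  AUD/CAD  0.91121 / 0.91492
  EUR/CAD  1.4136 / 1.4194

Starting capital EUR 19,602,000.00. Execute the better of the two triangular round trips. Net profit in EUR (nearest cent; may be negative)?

Net result: EUR -40,187.83 (no profitable arbitrage after spreads)

Best loop EUR → CAD → AUD → EUR:
EUR 19,602,000.00 × 1.4136 (sell EUR at bid) = CAD 27,709,387.20
CAD 27,709,387.20 ÷ 0.91492 (buy AUD at ask) = AUD 30,286,131.25
AUD 30,286,131.25 × 0.64590 (sell AUD at bid) = EUR 19,561,812.17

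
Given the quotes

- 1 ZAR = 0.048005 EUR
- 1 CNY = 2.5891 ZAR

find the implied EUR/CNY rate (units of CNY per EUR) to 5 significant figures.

EUR/CNY = 8.0457

1 EUR ÷ 0.048005 = 20.8312 ZAR
20.8312 ZAR ÷ 2.5891 = 8.04572 CNY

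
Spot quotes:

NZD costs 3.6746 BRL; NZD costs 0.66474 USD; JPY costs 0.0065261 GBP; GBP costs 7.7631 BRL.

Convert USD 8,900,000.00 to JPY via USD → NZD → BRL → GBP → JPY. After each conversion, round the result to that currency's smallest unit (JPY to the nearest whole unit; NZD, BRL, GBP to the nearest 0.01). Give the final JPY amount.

USD 8,900,000.00 ÷ 0.66474 = NZD 13,388,693.32
NZD 13,388,693.32 × 3.6746 = BRL 49,198,092.47
BRL 49,198,092.47 ÷ 7.7631 = GBP 6,337,428.67
GBP 6,337,428.67 ÷ 0.0065261 = JPY 971,089,727

JPY 971,089,727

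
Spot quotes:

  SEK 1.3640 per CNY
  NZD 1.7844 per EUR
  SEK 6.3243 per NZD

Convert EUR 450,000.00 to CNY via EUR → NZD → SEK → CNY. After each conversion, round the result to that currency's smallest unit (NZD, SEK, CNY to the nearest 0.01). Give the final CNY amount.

EUR 450,000.00 × 1.7844 = NZD 802,980.00
NZD 802,980.00 × 6.3243 = SEK 5,078,286.41
SEK 5,078,286.41 ÷ 1.3640 = CNY 3,723,083.88

CNY 3,723,083.88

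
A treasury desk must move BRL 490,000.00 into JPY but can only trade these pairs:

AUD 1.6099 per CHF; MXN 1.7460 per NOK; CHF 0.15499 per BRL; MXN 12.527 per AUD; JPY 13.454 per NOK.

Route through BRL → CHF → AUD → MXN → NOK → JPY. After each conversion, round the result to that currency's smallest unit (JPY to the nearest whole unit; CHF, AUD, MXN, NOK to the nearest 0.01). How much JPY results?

JPY 11,801,927

BRL 490,000.00 × 0.15499 = CHF 75,945.10
CHF 75,945.10 × 1.6099 = AUD 122,264.02
AUD 122,264.02 × 12.527 = MXN 1,531,601.38
MXN 1,531,601.38 ÷ 1.7460 = NOK 877,205.83
NOK 877,205.83 × 13.454 = JPY 11,801,927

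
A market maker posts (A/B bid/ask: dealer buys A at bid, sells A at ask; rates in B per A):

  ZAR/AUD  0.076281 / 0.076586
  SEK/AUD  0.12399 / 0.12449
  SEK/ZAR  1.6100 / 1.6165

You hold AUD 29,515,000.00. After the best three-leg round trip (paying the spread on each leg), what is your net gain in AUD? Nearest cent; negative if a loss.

Best loop AUD → ZAR → SEK → AUD:
AUD 29,515,000.00 ÷ 0.076586 (buy ZAR at ask) = ZAR 385,383,751.60
ZAR 385,383,751.60 ÷ 1.6165 (buy SEK at ask) = SEK 238,406,279.99
SEK 238,406,279.99 × 0.12399 (sell SEK at bid) = AUD 29,559,994.66

Net profit: AUD 44,994.66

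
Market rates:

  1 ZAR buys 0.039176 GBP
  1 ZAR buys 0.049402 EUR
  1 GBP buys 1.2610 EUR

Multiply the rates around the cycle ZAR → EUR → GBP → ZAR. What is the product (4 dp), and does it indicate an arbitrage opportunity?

1.0000 (no arbitrage)

Around ZAR → EUR → GBP → ZAR: 1 × 0.049402 ÷ 1.2610 ÷ 0.039176 = 1.000022
Product ≈ 1 (deviation 0.002%, within rounding noise).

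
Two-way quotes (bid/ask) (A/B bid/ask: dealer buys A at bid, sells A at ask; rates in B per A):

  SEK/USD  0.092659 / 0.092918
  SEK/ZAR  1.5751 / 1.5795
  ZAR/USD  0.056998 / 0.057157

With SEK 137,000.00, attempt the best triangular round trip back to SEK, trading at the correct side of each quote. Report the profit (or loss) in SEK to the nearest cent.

Net profit: SEK 3,610.94

Best loop SEK → USD → ZAR → SEK:
SEK 137,000.00 × 0.092659 (sell SEK at bid) = USD 12,694.28
USD 12,694.28 ÷ 0.057157 (buy ZAR at ask) = ZAR 222,094.98
ZAR 222,094.98 ÷ 1.5795 (buy SEK at ask) = SEK 140,610.94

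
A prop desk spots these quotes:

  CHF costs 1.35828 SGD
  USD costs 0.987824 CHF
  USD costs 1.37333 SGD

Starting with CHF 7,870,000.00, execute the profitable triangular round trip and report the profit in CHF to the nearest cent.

Profitable loop is CHF → USD → SGD → CHF:
CHF 7,870,000.00 ÷ 0.987824 = USD 7,967,006.27
USD 7,967,006.27 × 1.37333 = SGD 10,941,328.72
SGD 10,941,328.72 ÷ 1.35828 = CHF 8,055,282.21
Profit = CHF 8,055,282.21 − CHF 7,870,000.00

Profit: CHF 185,282.21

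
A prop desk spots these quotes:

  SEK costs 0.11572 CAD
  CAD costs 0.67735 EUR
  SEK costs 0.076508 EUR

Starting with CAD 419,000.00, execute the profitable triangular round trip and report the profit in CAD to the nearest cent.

Profit: CAD 10,268.22

Profitable loop is CAD → EUR → SEK → CAD:
CAD 419,000.00 × 0.67735 = EUR 283,809.65
EUR 283,809.65 ÷ 0.076508 = SEK 3,709,542.14
SEK 3,709,542.14 × 0.11572 = CAD 429,268.22
Profit = CAD 429,268.22 − CAD 419,000.00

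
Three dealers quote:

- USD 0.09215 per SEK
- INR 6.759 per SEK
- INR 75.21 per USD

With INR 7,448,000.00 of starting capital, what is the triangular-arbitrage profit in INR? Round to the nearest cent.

Profit: INR 189,094.24

Profitable loop is INR → SEK → USD → INR:
INR 7,448,000.00 ÷ 6.759 = SEK 1,101,938.16
SEK 1,101,938.16 × 0.09215 = USD 101,543.60
USD 101,543.60 × 75.21 = INR 7,637,094.24
Profit = INR 7,637,094.24 − INR 7,448,000.00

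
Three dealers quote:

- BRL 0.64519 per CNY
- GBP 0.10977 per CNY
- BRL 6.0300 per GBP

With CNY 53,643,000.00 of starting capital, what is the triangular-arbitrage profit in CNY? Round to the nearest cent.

Profitable loop is CNY → GBP → BRL → CNY:
CNY 53,643,000.00 × 0.10977 = GBP 5,888,392.11
GBP 5,888,392.11 × 6.0300 = BRL 35,507,004.42
BRL 35,507,004.42 ÷ 0.64519 = CNY 55,033,407.87
Profit = CNY 55,033,407.87 − CNY 53,643,000.00

Profit: CNY 1,390,407.87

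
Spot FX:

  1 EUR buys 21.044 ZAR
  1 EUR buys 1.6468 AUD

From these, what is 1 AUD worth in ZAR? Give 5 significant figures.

1 AUD ÷ 1.6468 = 0.607238 EUR
0.607238 EUR × 21.044 = 12.7787 ZAR

AUD/ZAR = 12.779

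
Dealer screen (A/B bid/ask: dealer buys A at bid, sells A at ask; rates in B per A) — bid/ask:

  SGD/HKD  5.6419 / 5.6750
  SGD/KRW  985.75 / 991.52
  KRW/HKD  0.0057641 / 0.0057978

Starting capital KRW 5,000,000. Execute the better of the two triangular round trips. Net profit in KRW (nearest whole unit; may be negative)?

Best loop KRW → HKD → SGD → KRW:
KRW 5,000,000 × 0.0057641 (sell KRW at bid) = HKD 28,820.50
HKD 28,820.50 ÷ 5.6750 (buy SGD at ask) = SGD 5,078.50
SGD 5,078.50 × 985.75 (sell SGD at bid) = KRW 5,006,134

Net profit: KRW 6,134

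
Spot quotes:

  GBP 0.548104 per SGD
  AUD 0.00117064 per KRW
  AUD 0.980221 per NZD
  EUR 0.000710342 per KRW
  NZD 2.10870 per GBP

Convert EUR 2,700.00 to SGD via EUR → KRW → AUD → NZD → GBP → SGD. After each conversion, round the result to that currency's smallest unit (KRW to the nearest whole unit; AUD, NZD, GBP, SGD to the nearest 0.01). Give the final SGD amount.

SGD 3,927.52

EUR 2,700.00 ÷ 0.000710342 = KRW 3,800,986
KRW 3,800,986 × 0.00117064 = AUD 4,449.59
AUD 4,449.59 ÷ 0.980221 = NZD 4,539.37
NZD 4,539.37 ÷ 2.10870 = GBP 2,152.69
GBP 2,152.69 ÷ 0.548104 = SGD 3,927.52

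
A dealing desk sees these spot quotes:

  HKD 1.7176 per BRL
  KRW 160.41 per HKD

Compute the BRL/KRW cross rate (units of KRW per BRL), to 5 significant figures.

1 BRL × 1.7176 = 1.7176 HKD
1.7176 HKD × 160.41 = 275.52 KRW

BRL/KRW = 275.52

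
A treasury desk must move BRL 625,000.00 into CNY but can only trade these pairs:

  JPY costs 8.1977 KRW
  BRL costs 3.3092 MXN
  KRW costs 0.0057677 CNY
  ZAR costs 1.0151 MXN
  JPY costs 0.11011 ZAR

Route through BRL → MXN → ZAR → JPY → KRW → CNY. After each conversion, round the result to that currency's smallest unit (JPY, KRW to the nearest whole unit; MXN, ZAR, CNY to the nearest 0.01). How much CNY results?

BRL 625,000.00 × 3.3092 = MXN 2,068,250.00
MXN 2,068,250.00 ÷ 1.0151 = ZAR 2,037,483.99
ZAR 2,037,483.99 ÷ 0.11011 = JPY 18,504,078
JPY 18,504,078 × 8.1977 = KRW 151,690,880
KRW 151,690,880 × 0.0057677 = CNY 874,907.49

CNY 874,907.49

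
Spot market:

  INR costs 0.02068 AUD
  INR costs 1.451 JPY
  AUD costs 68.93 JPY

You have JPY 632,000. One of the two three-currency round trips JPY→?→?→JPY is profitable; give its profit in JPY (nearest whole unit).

Profit: JPY 11,318

Profitable loop is JPY → AUD → INR → JPY:
JPY 632,000 ÷ 68.93 = AUD 9,168.72
AUD 9,168.72 ÷ 0.02068 = INR 443,361.79
INR 443,361.79 × 1.451 = JPY 643,318
Profit = JPY 643,318 − JPY 632,000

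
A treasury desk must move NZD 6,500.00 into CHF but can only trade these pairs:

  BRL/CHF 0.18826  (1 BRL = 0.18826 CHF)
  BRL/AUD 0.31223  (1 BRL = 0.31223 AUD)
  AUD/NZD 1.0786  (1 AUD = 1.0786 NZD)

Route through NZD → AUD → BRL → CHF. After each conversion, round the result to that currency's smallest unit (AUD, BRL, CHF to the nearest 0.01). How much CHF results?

NZD 6,500.00 ÷ 1.0786 = AUD 6,026.33
AUD 6,026.33 ÷ 0.31223 = BRL 19,300.93
BRL 19,300.93 × 0.18826 = CHF 3,633.59

CHF 3,633.59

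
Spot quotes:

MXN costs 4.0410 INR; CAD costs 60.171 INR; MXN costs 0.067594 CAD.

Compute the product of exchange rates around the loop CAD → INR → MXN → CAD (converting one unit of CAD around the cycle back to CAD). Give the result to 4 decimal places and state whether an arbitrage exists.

Around CAD → INR → MXN → CAD: 1 × 60.171 ÷ 4.0410 × 0.067594 = 1.006483
Product > 1; profitable direction is CAD → INR → MXN → CAD.

1.0065 (arbitrage exists)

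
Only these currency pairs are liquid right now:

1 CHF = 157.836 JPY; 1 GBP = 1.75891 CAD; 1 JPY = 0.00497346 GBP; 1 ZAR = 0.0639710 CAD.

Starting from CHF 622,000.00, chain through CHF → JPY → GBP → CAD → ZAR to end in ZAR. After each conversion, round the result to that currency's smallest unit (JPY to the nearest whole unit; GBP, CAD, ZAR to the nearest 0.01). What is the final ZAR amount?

CHF 622,000.00 × 157.836 = JPY 98,173,992
JPY 98,173,992 × 0.00497346 = GBP 488,264.42
GBP 488,264.42 × 1.75891 = CAD 858,813.17
CAD 858,813.17 ÷ 0.0639710 = ZAR 13,425,039.00

ZAR 13,425,039.00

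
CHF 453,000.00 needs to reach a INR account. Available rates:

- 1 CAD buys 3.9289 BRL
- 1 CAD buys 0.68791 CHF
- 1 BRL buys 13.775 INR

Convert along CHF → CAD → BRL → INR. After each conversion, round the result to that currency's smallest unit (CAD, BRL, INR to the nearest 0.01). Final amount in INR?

INR 35,639,300.01

CHF 453,000.00 ÷ 0.68791 = CAD 658,516.38
CAD 658,516.38 × 3.9289 = BRL 2,587,245.01
BRL 2,587,245.01 × 13.775 = INR 35,639,300.01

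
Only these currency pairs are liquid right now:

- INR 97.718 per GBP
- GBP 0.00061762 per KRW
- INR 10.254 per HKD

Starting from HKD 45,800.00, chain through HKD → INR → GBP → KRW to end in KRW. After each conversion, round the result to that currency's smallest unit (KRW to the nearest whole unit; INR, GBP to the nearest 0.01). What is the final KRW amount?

KRW 7,781,500

HKD 45,800.00 × 10.254 = INR 469,633.20
INR 469,633.20 ÷ 97.718 = GBP 4,806.01
GBP 4,806.01 ÷ 0.00061762 = KRW 7,781,500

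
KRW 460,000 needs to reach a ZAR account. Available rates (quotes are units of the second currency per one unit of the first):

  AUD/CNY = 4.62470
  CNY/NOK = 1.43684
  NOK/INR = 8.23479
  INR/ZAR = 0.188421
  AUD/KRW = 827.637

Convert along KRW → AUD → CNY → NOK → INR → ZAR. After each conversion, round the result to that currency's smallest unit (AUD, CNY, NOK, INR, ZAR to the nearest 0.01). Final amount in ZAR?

KRW 460,000 ÷ 827.637 = AUD 555.80
AUD 555.80 × 4.62470 = CNY 2,570.41
CNY 2,570.41 × 1.43684 = NOK 3,693.27
NOK 3,693.27 × 8.23479 = INR 30,413.30
INR 30,413.30 × 0.188421 = ZAR 5,730.50

ZAR 5,730.50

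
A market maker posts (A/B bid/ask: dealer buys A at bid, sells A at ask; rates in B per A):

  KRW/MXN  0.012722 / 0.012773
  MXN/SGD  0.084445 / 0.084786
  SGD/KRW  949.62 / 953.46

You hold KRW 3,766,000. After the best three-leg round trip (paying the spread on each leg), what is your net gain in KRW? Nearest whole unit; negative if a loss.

Net profit: KRW 76,019

Best loop KRW → MXN → SGD → KRW:
KRW 3,766,000 × 0.012722 (sell KRW at bid) = MXN 47,911.05
MXN 47,911.05 × 0.084445 (sell MXN at bid) = SGD 4,045.85
SGD 4,045.85 × 949.62 (sell SGD at bid) = KRW 3,842,019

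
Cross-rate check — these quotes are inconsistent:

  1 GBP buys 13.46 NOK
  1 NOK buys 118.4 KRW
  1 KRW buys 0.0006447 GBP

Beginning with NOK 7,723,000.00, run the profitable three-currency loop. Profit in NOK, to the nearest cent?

Profitable loop is NOK → KRW → GBP → NOK:
NOK 7,723,000.00 × 118.4 = KRW 914,403,200
KRW 914,403,200 × 0.0006447 = GBP 589,515.74
GBP 589,515.74 × 13.46 = NOK 7,934,881.90
Profit = NOK 7,934,881.90 − NOK 7,723,000.00

Profit: NOK 211,881.90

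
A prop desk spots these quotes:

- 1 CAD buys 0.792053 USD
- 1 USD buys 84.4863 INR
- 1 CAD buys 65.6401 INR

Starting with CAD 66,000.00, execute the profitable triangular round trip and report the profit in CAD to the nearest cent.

Profit: CAD 1,284.53

Profitable loop is CAD → USD → INR → CAD:
CAD 66,000.00 × 0.792053 = USD 52,275.50
USD 52,275.50 × 84.4863 = INR 4,416,563.41
INR 4,416,563.41 ÷ 65.6401 = CAD 67,284.53
Profit = CAD 67,284.53 − CAD 66,000.00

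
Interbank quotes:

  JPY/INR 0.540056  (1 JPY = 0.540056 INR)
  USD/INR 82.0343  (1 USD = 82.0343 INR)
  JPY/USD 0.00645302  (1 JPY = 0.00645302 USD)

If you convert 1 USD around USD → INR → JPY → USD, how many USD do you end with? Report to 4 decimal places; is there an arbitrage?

Around USD → INR → JPY → USD: 1 × 82.0343 ÷ 0.540056 × 0.00645302 = 0.980211
Product < 1; profitable direction is USD → JPY → INR → USD.

0.9802 (arbitrage exists)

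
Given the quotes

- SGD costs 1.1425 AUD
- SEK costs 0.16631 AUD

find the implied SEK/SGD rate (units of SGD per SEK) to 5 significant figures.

1 SEK × 0.16631 = 0.16631 AUD
0.16631 AUD ÷ 1.1425 = 0.145567 SGD

SEK/SGD = 0.14557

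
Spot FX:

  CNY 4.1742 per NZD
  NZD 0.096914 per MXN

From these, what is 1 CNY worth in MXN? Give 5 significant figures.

CNY/MXN = 2.4720

1 CNY ÷ 4.1742 = 0.239567 NZD
0.239567 NZD ÷ 0.096914 = 2.47195 MXN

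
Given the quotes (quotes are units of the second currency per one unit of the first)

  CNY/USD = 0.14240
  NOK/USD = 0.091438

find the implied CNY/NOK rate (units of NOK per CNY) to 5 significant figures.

1 CNY × 0.14240 = 0.1424 USD
0.1424 USD ÷ 0.091438 = 1.55734 NOK

CNY/NOK = 1.5573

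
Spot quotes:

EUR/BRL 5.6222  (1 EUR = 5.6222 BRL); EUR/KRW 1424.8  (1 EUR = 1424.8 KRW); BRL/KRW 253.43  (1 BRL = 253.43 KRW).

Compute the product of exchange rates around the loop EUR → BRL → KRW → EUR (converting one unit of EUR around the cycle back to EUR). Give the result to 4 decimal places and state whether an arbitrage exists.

Around EUR → BRL → KRW → EUR: 1 × 5.6222 × 253.43 ÷ 1424.8 = 1.000024
Product ≈ 1 (deviation 0.002%, within rounding noise).

1.0000 (no arbitrage)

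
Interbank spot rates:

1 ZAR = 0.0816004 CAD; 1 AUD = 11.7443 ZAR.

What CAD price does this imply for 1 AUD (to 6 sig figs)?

AUD/CAD = 0.958340

1 AUD × 11.7443 = 11.7443 ZAR
11.7443 ZAR × 0.0816004 = 0.95834 CAD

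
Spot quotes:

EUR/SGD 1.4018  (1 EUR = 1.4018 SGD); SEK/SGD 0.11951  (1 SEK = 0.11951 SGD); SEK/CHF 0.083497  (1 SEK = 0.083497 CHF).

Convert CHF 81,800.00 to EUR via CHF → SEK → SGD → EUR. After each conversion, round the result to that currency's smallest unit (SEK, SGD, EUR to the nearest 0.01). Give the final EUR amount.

CHF 81,800.00 ÷ 0.083497 = SEK 979,675.92
SEK 979,675.92 × 0.11951 = SGD 117,081.07
SGD 117,081.07 ÷ 1.4018 = EUR 83,521.95

EUR 83,521.95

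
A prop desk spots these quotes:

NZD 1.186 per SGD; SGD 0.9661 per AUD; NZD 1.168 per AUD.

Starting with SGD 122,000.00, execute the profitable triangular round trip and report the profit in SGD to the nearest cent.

Profit: SGD 2,364.35

Profitable loop is SGD → AUD → NZD → SGD:
SGD 122,000.00 ÷ 0.9661 = AUD 126,280.92
AUD 126,280.92 × 1.168 = NZD 147,496.12
NZD 147,496.12 ÷ 1.186 = SGD 124,364.35
Profit = SGD 124,364.35 − SGD 122,000.00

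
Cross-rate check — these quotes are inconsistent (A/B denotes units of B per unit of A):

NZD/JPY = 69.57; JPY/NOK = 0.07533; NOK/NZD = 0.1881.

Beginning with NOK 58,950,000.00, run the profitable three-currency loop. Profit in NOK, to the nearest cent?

Profitable loop is NOK → JPY → NZD → NOK:
NOK 58,950,000.00 ÷ 0.07533 = JPY 782,556,750
JPY 782,556,750 ÷ 69.57 = NZD 11,248,479.95
NZD 11,248,479.95 ÷ 0.1881 = NOK 59,800,531.38
Profit = NOK 59,800,531.38 − NOK 58,950,000.00

Profit: NOK 850,531.38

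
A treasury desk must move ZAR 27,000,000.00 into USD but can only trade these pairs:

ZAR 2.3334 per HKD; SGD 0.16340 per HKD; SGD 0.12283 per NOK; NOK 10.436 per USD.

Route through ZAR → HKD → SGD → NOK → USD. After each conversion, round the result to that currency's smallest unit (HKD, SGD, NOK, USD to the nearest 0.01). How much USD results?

USD 1,474,986.69

ZAR 27,000,000.00 ÷ 2.3334 = HKD 11,571,097.97
HKD 11,571,097.97 × 0.16340 = SGD 1,890,717.41
SGD 1,890,717.41 ÷ 0.12283 = NOK 15,392,961.08
NOK 15,392,961.08 ÷ 10.436 = USD 1,474,986.69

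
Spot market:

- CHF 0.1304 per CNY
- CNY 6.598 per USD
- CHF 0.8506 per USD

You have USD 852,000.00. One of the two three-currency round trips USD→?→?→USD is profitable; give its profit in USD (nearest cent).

Profit: USD 9,795.30

Profitable loop is USD → CNY → CHF → USD:
USD 852,000.00 × 6.598 = CNY 5,621,496.00
CNY 5,621,496.00 × 0.1304 = CHF 733,043.08
CHF 733,043.08 ÷ 0.8506 = USD 861,795.30
Profit = USD 861,795.30 − USD 852,000.00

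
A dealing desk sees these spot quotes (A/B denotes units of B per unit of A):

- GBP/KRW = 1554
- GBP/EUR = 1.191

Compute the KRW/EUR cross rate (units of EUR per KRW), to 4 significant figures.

1 KRW ÷ 1554 = 0.000643501 GBP
0.000643501 GBP × 1.191 = 0.000766409 EUR

KRW/EUR = 0.0007664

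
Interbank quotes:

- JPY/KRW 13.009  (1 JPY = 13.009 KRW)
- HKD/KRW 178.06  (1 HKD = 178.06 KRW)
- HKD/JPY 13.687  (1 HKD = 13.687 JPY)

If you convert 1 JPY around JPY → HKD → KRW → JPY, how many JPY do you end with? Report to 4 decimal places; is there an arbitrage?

Around JPY → HKD → KRW → JPY: 1 ÷ 13.687 × 178.06 ÷ 13.009 = 1.000033
Product ≈ 1 (deviation 0.003%, within rounding noise).

1.0000 (no arbitrage)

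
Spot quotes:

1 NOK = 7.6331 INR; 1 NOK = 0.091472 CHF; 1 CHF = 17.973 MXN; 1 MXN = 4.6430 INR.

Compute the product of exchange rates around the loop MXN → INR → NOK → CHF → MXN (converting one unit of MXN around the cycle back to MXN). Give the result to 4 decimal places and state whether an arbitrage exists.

Around MXN → INR → NOK → CHF → MXN: 1 × 4.6430 ÷ 7.6331 × 0.091472 × 17.973 = 1.000015
Product ≈ 1 (deviation 0.001%, within rounding noise).

1.0000 (no arbitrage)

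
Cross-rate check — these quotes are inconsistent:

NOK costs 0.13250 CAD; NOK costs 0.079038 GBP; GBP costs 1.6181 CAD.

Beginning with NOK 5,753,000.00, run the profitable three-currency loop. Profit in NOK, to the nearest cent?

Profitable loop is NOK → CAD → GBP → NOK:
NOK 5,753,000.00 × 0.13250 = CAD 762,272.50
CAD 762,272.50 ÷ 1.6181 = GBP 471,091.09
GBP 471,091.09 ÷ 0.079038 = NOK 5,960,311.43
Profit = NOK 5,960,311.43 − NOK 5,753,000.00

Profit: NOK 207,311.43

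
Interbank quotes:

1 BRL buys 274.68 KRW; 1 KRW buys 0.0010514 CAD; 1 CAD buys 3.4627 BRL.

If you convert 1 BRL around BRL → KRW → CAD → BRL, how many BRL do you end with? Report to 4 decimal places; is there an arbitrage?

Around BRL → KRW → CAD → BRL: 1 × 274.68 × 0.0010514 × 3.4627 = 1.000023
Product ≈ 1 (deviation 0.002%, within rounding noise).

1.0000 (no arbitrage)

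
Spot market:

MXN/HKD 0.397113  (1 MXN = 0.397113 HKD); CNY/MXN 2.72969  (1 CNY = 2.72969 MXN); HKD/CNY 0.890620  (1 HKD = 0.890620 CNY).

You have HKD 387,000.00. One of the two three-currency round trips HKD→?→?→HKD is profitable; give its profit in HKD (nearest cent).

Profitable loop is HKD → MXN → CNY → HKD:
HKD 387,000.00 ÷ 0.397113 = MXN 974,533.70
MXN 974,533.70 ÷ 2.72969 = CNY 357,012.59
CNY 357,012.59 ÷ 0.890620 = HKD 400,858.49
Profit = HKD 400,858.49 − HKD 387,000.00

Profit: HKD 13,858.49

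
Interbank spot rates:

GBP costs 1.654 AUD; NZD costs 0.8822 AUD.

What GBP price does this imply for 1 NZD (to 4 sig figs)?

NZD/GBP = 0.5334

1 NZD × 0.8822 = 0.8822 AUD
0.8822 AUD ÷ 1.654 = 0.533374 GBP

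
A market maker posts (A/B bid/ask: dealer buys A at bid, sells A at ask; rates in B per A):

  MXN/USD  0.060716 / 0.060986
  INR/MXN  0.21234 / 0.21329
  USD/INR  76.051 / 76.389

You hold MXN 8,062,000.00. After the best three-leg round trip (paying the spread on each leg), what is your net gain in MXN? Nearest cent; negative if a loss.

Best loop MXN → INR → USD → MXN:
MXN 8,062,000.00 ÷ 0.21329 (buy INR at ask) = INR 37,798,302.78
INR 37,798,302.78 ÷ 76.389 (buy USD at ask) = USD 494,813.43
USD 494,813.43 ÷ 0.060986 (buy MXN at ask) = MXN 8,113,557.63

Net profit: MXN 51,557.63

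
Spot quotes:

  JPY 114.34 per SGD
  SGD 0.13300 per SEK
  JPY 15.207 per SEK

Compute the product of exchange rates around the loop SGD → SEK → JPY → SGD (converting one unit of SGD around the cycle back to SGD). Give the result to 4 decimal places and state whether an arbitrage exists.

Around SGD → SEK → JPY → SGD: 1 ÷ 0.13300 × 15.207 ÷ 114.34 = 0.999986
Product ≈ 1 (deviation 0.001%, within rounding noise).

1.0000 (no arbitrage)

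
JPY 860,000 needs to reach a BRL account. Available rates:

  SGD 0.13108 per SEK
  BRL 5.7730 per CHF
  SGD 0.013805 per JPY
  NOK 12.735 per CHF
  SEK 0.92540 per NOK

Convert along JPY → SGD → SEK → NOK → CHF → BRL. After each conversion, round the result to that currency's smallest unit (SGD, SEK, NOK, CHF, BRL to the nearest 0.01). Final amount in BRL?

JPY 860,000 × 0.013805 = SGD 11,872.30
SGD 11,872.30 ÷ 0.13108 = SEK 90,572.93
SEK 90,572.93 ÷ 0.92540 = NOK 97,874.36
NOK 97,874.36 ÷ 12.735 = CHF 7,685.46
CHF 7,685.46 × 5.7730 = BRL 44,368.16

BRL 44,368.16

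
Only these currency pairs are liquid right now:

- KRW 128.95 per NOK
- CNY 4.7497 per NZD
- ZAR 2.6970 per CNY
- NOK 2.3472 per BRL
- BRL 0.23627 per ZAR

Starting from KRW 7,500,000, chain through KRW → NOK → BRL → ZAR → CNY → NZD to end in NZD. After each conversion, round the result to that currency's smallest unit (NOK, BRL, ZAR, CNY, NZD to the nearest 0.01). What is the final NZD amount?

KRW 7,500,000 ÷ 128.95 = NOK 58,162.08
NOK 58,162.08 ÷ 2.3472 = BRL 24,779.35
BRL 24,779.35 ÷ 0.23627 = ZAR 104,877.26
ZAR 104,877.26 ÷ 2.6970 = CNY 38,886.64
CNY 38,886.64 ÷ 4.7497 = NZD 8,187.18

NZD 8,187.18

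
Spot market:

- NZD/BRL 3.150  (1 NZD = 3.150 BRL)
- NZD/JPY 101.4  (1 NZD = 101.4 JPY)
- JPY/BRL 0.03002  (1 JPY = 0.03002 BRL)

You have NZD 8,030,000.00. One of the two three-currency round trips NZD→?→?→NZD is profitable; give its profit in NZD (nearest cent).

Profit: NZD 279,549.06

Profitable loop is NZD → BRL → JPY → NZD:
NZD 8,030,000.00 × 3.150 = BRL 25,294,500.00
BRL 25,294,500.00 ÷ 0.03002 = JPY 842,588,274
JPY 842,588,274 ÷ 101.4 = NZD 8,309,549.06
Profit = NZD 8,309,549.06 − NZD 8,030,000.00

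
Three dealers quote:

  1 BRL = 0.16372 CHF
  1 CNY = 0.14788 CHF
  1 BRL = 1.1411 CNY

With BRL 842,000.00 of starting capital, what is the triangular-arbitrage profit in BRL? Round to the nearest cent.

Profit: BRL 25,847.67

Profitable loop is BRL → CNY → CHF → BRL:
BRL 842,000.00 × 1.1411 = CNY 960,806.20
CNY 960,806.20 × 0.14788 = CHF 142,084.02
CHF 142,084.02 ÷ 0.16372 = BRL 867,847.67
Profit = BRL 867,847.67 − BRL 842,000.00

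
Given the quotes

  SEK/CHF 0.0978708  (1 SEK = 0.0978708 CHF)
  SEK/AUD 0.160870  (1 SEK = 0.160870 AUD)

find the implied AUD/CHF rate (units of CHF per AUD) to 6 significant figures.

AUD/CHF = 0.608384

1 AUD ÷ 0.160870 = 6.2162 SEK
6.2162 SEK × 0.0978708 = 0.608384 CHF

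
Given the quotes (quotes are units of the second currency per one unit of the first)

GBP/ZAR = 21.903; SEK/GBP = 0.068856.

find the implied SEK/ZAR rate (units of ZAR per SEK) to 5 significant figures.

1 SEK × 0.068856 = 0.068856 GBP
0.068856 GBP × 21.903 = 1.50815 ZAR

SEK/ZAR = 1.5082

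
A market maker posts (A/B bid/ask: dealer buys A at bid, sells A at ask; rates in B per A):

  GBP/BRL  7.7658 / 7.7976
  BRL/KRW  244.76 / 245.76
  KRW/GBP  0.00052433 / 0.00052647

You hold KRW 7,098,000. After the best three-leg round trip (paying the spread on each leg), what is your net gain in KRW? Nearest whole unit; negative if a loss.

Net result: KRW -23,963 (no profitable arbitrage after spreads)

Best loop KRW → GBP → BRL → KRW:
KRW 7,098,000 × 0.00052433 (sell KRW at bid) = GBP 3,721.69
GBP 3,721.69 × 7.7658 (sell GBP at bid) = BRL 28,901.93
BRL 28,901.93 × 244.76 (sell BRL at bid) = KRW 7,074,037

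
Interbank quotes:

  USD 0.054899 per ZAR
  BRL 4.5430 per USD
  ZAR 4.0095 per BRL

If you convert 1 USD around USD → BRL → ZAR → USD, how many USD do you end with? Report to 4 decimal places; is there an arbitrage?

1.0000 (no arbitrage)

Around USD → BRL → ZAR → USD: 1 × 4.5430 × 4.0095 × 0.054899 = 0.999994
Product ≈ 1 (deviation 0.001%, within rounding noise).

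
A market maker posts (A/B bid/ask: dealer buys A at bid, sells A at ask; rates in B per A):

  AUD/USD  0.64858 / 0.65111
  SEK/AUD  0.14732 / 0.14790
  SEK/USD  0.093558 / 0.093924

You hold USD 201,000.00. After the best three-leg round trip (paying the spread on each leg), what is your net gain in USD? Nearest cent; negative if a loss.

Net profit: USD 3,477.13

Best loop USD → SEK → AUD → USD:
USD 201,000.00 ÷ 0.093924 (buy SEK at ask) = SEK 2,140,028.11
SEK 2,140,028.11 × 0.14732 (sell SEK at bid) = AUD 315,268.94
AUD 315,268.94 × 0.64858 (sell AUD at bid) = USD 204,477.13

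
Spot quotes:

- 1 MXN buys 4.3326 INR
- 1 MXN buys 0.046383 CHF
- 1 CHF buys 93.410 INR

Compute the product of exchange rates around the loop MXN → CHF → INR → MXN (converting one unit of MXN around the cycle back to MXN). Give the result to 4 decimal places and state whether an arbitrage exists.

1.0000 (no arbitrage)

Around MXN → CHF → INR → MXN: 1 × 0.046383 × 93.410 ÷ 4.3326 = 1.000008
Product ≈ 1 (deviation 0.001%, within rounding noise).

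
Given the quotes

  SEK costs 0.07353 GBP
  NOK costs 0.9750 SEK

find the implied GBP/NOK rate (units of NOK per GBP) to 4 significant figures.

1 GBP ÷ 0.07353 = 13.5999 SEK
13.5999 SEK ÷ 0.9750 = 13.9486 NOK

GBP/NOK = 13.95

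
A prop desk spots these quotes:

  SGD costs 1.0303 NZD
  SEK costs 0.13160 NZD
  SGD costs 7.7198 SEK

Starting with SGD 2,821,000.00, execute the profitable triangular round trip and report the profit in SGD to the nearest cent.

Profit: SGD 39,914.29

Profitable loop is SGD → NZD → SEK → SGD:
SGD 2,821,000.00 × 1.0303 = NZD 2,906,476.30
NZD 2,906,476.30 ÷ 0.13160 = SEK 22,085,686.17
SEK 22,085,686.17 ÷ 7.7198 = SGD 2,860,914.29
Profit = SGD 2,860,914.29 − SGD 2,821,000.00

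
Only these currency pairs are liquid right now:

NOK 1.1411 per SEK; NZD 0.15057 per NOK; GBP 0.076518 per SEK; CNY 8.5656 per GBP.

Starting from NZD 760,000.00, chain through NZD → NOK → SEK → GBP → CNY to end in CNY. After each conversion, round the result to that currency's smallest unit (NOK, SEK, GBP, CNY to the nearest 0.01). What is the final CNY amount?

NZD 760,000.00 ÷ 0.15057 = NOK 5,047,486.22
NOK 5,047,486.22 ÷ 1.1411 = SEK 4,423,351.35
SEK 4,423,351.35 × 0.076518 = GBP 338,466.00
GBP 338,466.00 × 8.5656 = CNY 2,899,164.37

CNY 2,899,164.37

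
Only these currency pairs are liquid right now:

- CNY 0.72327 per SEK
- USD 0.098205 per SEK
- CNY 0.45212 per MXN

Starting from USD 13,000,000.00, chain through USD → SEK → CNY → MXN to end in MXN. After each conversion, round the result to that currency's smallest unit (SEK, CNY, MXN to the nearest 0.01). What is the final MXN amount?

MXN 211,766,122.73

USD 13,000,000.00 ÷ 0.098205 = SEK 132,376,151.93
SEK 132,376,151.93 × 0.72327 = CNY 95,743,699.41
CNY 95,743,699.41 ÷ 0.45212 = MXN 211,766,122.73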